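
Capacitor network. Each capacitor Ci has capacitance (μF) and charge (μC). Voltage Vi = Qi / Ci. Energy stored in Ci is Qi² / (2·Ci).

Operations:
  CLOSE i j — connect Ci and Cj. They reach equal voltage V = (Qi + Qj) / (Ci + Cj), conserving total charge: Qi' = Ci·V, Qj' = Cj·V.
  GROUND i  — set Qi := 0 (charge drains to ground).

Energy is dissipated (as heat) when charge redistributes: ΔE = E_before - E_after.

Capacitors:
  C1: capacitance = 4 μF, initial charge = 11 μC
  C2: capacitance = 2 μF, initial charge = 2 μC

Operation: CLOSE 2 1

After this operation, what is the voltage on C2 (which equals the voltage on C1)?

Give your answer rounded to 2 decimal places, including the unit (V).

Initial: C1(4μF, Q=11μC, V=2.75V), C2(2μF, Q=2μC, V=1.00V)
Op 1: CLOSE 2-1: Q_total=13.00, C_total=6.00, V=2.17; Q2=4.33, Q1=8.67; dissipated=2.042

Answer: 2.17 V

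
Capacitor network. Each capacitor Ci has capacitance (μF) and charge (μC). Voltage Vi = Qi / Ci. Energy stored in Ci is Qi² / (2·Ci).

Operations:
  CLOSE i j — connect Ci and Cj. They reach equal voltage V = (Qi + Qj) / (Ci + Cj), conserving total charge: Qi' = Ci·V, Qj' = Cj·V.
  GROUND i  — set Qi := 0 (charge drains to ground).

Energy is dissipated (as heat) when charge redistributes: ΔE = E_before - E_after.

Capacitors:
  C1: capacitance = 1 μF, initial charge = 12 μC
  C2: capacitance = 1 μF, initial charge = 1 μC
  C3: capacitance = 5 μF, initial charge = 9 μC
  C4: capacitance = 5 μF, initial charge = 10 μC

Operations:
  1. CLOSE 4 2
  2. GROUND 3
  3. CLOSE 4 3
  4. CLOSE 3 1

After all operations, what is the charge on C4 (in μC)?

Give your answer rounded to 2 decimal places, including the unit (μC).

Initial: C1(1μF, Q=12μC, V=12.00V), C2(1μF, Q=1μC, V=1.00V), C3(5μF, Q=9μC, V=1.80V), C4(5μF, Q=10μC, V=2.00V)
Op 1: CLOSE 4-2: Q_total=11.00, C_total=6.00, V=1.83; Q4=9.17, Q2=1.83; dissipated=0.417
Op 2: GROUND 3: Q3=0; energy lost=8.100
Op 3: CLOSE 4-3: Q_total=9.17, C_total=10.00, V=0.92; Q4=4.58, Q3=4.58; dissipated=4.201
Op 4: CLOSE 3-1: Q_total=16.58, C_total=6.00, V=2.76; Q3=13.82, Q1=2.76; dissipated=51.183
Final charges: Q1=2.76, Q2=1.83, Q3=13.82, Q4=4.58

Answer: 4.58 μC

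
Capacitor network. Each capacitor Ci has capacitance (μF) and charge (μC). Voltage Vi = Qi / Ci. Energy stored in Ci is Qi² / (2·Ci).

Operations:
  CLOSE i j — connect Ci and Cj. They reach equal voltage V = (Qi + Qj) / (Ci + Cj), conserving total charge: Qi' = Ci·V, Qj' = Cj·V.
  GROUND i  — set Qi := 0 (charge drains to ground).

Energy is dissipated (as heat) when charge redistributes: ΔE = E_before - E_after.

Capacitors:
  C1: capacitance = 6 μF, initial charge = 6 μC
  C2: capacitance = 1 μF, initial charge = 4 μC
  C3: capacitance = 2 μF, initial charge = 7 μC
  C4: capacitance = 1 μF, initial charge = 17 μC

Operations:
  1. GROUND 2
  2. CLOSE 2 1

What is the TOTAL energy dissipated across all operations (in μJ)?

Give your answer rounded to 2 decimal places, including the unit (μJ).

Answer: 8.43 μJ

Derivation:
Initial: C1(6μF, Q=6μC, V=1.00V), C2(1μF, Q=4μC, V=4.00V), C3(2μF, Q=7μC, V=3.50V), C4(1μF, Q=17μC, V=17.00V)
Op 1: GROUND 2: Q2=0; energy lost=8.000
Op 2: CLOSE 2-1: Q_total=6.00, C_total=7.00, V=0.86; Q2=0.86, Q1=5.14; dissipated=0.429
Total dissipated: 8.429 μJ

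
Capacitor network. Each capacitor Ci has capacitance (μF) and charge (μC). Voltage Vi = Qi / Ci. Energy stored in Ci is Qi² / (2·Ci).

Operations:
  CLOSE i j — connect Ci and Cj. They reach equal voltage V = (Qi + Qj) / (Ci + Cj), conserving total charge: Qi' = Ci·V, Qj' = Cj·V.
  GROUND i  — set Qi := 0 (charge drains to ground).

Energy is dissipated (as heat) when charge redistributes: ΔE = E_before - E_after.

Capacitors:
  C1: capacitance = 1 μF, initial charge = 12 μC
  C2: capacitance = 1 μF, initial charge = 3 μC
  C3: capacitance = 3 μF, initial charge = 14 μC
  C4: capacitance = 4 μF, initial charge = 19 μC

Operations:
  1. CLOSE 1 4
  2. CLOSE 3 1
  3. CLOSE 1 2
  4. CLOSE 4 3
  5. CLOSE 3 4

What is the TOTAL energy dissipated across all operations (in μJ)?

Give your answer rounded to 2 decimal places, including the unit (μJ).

Answer: 24.09 μJ

Derivation:
Initial: C1(1μF, Q=12μC, V=12.00V), C2(1μF, Q=3μC, V=3.00V), C3(3μF, Q=14μC, V=4.67V), C4(4μF, Q=19μC, V=4.75V)
Op 1: CLOSE 1-4: Q_total=31.00, C_total=5.00, V=6.20; Q1=6.20, Q4=24.80; dissipated=21.025
Op 2: CLOSE 3-1: Q_total=20.20, C_total=4.00, V=5.05; Q3=15.15, Q1=5.05; dissipated=0.882
Op 3: CLOSE 1-2: Q_total=8.05, C_total=2.00, V=4.03; Q1=4.03, Q2=4.03; dissipated=1.051
Op 4: CLOSE 4-3: Q_total=39.95, C_total=7.00, V=5.71; Q4=22.83, Q3=17.12; dissipated=1.134
Op 5: CLOSE 3-4: Q_total=39.95, C_total=7.00, V=5.71; Q3=17.12, Q4=22.83; dissipated=0.000
Total dissipated: 24.091 μJ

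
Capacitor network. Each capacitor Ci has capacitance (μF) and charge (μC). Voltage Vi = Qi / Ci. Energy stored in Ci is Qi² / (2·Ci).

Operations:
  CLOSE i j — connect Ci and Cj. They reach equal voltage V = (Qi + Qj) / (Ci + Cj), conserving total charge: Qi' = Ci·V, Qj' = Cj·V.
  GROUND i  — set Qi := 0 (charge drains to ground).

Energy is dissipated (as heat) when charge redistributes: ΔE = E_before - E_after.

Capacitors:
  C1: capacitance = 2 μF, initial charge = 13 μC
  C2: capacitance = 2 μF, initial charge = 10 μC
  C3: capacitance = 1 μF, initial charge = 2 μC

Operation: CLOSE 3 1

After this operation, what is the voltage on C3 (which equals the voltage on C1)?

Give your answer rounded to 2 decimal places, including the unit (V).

Answer: 5.00 V

Derivation:
Initial: C1(2μF, Q=13μC, V=6.50V), C2(2μF, Q=10μC, V=5.00V), C3(1μF, Q=2μC, V=2.00V)
Op 1: CLOSE 3-1: Q_total=15.00, C_total=3.00, V=5.00; Q3=5.00, Q1=10.00; dissipated=6.750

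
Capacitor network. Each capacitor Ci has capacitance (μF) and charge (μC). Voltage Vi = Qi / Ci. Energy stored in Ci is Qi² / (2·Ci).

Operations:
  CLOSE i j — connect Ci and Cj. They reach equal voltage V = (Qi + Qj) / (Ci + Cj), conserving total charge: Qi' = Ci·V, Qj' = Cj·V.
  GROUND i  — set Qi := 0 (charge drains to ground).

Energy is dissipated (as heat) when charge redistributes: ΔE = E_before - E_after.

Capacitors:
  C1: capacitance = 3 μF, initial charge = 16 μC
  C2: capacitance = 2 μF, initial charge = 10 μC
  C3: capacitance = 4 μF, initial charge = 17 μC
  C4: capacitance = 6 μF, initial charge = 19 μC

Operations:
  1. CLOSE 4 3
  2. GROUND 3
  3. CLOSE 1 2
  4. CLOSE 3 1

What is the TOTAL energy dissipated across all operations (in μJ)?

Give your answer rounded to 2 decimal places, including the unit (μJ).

Initial: C1(3μF, Q=16μC, V=5.33V), C2(2μF, Q=10μC, V=5.00V), C3(4μF, Q=17μC, V=4.25V), C4(6μF, Q=19μC, V=3.17V)
Op 1: CLOSE 4-3: Q_total=36.00, C_total=10.00, V=3.60; Q4=21.60, Q3=14.40; dissipated=1.408
Op 2: GROUND 3: Q3=0; energy lost=25.920
Op 3: CLOSE 1-2: Q_total=26.00, C_total=5.00, V=5.20; Q1=15.60, Q2=10.40; dissipated=0.067
Op 4: CLOSE 3-1: Q_total=15.60, C_total=7.00, V=2.23; Q3=8.91, Q1=6.69; dissipated=23.177
Total dissipated: 50.572 μJ

Answer: 50.57 μJ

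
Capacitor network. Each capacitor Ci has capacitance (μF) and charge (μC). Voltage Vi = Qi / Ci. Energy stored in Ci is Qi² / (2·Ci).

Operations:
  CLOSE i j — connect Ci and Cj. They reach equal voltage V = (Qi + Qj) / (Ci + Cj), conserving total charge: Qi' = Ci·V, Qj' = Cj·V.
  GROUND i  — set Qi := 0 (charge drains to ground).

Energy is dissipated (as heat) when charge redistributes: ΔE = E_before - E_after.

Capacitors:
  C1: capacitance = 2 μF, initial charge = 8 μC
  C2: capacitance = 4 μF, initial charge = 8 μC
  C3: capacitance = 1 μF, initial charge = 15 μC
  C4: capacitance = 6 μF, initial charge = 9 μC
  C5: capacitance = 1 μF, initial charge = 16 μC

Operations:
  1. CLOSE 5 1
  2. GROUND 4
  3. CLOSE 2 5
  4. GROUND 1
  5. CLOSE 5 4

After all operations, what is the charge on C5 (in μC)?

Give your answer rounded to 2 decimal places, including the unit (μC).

Answer: 0.46 μC

Derivation:
Initial: C1(2μF, Q=8μC, V=4.00V), C2(4μF, Q=8μC, V=2.00V), C3(1μF, Q=15μC, V=15.00V), C4(6μF, Q=9μC, V=1.50V), C5(1μF, Q=16μC, V=16.00V)
Op 1: CLOSE 5-1: Q_total=24.00, C_total=3.00, V=8.00; Q5=8.00, Q1=16.00; dissipated=48.000
Op 2: GROUND 4: Q4=0; energy lost=6.750
Op 3: CLOSE 2-5: Q_total=16.00, C_total=5.00, V=3.20; Q2=12.80, Q5=3.20; dissipated=14.400
Op 4: GROUND 1: Q1=0; energy lost=64.000
Op 5: CLOSE 5-4: Q_total=3.20, C_total=7.00, V=0.46; Q5=0.46, Q4=2.74; dissipated=4.389
Final charges: Q1=0.00, Q2=12.80, Q3=15.00, Q4=2.74, Q5=0.46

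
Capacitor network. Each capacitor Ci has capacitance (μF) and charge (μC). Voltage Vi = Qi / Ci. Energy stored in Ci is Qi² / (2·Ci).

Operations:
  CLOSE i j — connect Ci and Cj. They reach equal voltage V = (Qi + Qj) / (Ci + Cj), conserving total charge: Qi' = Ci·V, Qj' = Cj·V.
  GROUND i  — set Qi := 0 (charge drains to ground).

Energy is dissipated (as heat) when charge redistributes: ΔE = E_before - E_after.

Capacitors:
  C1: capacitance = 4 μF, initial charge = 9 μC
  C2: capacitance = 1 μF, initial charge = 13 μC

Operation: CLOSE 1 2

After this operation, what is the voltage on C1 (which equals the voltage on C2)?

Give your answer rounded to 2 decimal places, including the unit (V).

Answer: 4.40 V

Derivation:
Initial: C1(4μF, Q=9μC, V=2.25V), C2(1μF, Q=13μC, V=13.00V)
Op 1: CLOSE 1-2: Q_total=22.00, C_total=5.00, V=4.40; Q1=17.60, Q2=4.40; dissipated=46.225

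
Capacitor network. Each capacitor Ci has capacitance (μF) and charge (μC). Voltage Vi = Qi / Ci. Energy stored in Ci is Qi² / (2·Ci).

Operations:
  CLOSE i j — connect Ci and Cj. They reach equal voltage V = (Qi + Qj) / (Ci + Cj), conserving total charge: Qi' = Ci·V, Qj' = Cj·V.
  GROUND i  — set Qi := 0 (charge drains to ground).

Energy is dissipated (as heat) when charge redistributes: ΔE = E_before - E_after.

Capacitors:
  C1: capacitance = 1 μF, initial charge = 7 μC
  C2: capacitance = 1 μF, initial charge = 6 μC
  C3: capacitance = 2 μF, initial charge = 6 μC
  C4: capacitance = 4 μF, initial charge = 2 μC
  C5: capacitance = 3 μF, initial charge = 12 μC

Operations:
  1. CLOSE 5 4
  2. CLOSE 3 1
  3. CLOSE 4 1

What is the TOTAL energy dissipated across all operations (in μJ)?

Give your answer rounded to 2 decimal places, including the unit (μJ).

Initial: C1(1μF, Q=7μC, V=7.00V), C2(1μF, Q=6μC, V=6.00V), C3(2μF, Q=6μC, V=3.00V), C4(4μF, Q=2μC, V=0.50V), C5(3μF, Q=12μC, V=4.00V)
Op 1: CLOSE 5-4: Q_total=14.00, C_total=7.00, V=2.00; Q5=6.00, Q4=8.00; dissipated=10.500
Op 2: CLOSE 3-1: Q_total=13.00, C_total=3.00, V=4.33; Q3=8.67, Q1=4.33; dissipated=5.333
Op 3: CLOSE 4-1: Q_total=12.33, C_total=5.00, V=2.47; Q4=9.87, Q1=2.47; dissipated=2.178
Total dissipated: 18.011 μJ

Answer: 18.01 μJ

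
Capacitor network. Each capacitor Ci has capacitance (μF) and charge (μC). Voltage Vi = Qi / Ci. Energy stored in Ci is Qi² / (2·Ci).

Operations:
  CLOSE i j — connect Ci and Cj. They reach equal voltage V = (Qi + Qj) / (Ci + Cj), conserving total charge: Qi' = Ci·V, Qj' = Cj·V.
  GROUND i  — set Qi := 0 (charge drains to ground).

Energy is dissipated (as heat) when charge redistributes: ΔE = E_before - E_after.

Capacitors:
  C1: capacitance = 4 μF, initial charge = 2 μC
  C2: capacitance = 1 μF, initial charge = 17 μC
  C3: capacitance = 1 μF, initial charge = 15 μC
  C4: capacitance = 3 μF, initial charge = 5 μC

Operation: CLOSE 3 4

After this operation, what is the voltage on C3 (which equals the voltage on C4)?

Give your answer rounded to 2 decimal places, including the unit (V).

Initial: C1(4μF, Q=2μC, V=0.50V), C2(1μF, Q=17μC, V=17.00V), C3(1μF, Q=15μC, V=15.00V), C4(3μF, Q=5μC, V=1.67V)
Op 1: CLOSE 3-4: Q_total=20.00, C_total=4.00, V=5.00; Q3=5.00, Q4=15.00; dissipated=66.667

Answer: 5.00 V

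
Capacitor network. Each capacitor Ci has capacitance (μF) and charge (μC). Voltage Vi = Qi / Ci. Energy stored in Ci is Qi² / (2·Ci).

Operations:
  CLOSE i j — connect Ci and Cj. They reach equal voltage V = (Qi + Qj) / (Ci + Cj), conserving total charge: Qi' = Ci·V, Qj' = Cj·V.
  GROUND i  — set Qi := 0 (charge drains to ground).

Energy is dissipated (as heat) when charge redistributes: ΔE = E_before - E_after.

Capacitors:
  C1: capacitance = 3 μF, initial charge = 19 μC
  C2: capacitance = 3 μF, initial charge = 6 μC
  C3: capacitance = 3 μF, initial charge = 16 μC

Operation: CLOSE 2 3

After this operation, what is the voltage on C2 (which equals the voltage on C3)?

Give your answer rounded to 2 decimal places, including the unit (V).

Initial: C1(3μF, Q=19μC, V=6.33V), C2(3μF, Q=6μC, V=2.00V), C3(3μF, Q=16μC, V=5.33V)
Op 1: CLOSE 2-3: Q_total=22.00, C_total=6.00, V=3.67; Q2=11.00, Q3=11.00; dissipated=8.333

Answer: 3.67 V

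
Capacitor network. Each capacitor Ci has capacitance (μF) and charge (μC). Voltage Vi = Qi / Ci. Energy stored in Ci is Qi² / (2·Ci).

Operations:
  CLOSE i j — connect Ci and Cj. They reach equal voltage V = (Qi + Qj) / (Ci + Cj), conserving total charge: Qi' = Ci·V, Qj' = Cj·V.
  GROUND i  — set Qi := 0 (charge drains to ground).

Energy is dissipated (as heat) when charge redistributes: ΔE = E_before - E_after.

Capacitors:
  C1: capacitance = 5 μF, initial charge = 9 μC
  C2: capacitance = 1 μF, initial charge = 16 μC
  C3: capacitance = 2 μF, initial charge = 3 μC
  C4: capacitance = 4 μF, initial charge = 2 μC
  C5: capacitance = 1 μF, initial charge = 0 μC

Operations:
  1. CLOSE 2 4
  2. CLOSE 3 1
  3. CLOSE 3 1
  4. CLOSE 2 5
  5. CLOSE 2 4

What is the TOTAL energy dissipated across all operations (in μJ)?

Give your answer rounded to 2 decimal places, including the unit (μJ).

Answer: 100.70 μJ

Derivation:
Initial: C1(5μF, Q=9μC, V=1.80V), C2(1μF, Q=16μC, V=16.00V), C3(2μF, Q=3μC, V=1.50V), C4(4μF, Q=2μC, V=0.50V), C5(1μF, Q=0μC, V=0.00V)
Op 1: CLOSE 2-4: Q_total=18.00, C_total=5.00, V=3.60; Q2=3.60, Q4=14.40; dissipated=96.100
Op 2: CLOSE 3-1: Q_total=12.00, C_total=7.00, V=1.71; Q3=3.43, Q1=8.57; dissipated=0.064
Op 3: CLOSE 3-1: Q_total=12.00, C_total=7.00, V=1.71; Q3=3.43, Q1=8.57; dissipated=0.000
Op 4: CLOSE 2-5: Q_total=3.60, C_total=2.00, V=1.80; Q2=1.80, Q5=1.80; dissipated=3.240
Op 5: CLOSE 2-4: Q_total=16.20, C_total=5.00, V=3.24; Q2=3.24, Q4=12.96; dissipated=1.296
Total dissipated: 100.700 μJ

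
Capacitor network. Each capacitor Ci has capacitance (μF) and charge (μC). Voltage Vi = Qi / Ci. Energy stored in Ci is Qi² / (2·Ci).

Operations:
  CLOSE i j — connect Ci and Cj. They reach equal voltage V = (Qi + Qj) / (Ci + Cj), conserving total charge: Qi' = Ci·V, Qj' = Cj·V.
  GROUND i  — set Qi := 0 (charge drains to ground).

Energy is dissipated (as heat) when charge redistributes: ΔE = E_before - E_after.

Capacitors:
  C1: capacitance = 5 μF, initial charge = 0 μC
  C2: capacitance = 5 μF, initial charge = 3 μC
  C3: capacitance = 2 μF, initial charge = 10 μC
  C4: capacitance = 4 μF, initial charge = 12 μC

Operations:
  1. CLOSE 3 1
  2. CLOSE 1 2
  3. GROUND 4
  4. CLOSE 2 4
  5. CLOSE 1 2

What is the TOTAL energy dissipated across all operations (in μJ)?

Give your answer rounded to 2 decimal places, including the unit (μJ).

Initial: C1(5μF, Q=0μC, V=0.00V), C2(5μF, Q=3μC, V=0.60V), C3(2μF, Q=10μC, V=5.00V), C4(4μF, Q=12μC, V=3.00V)
Op 1: CLOSE 3-1: Q_total=10.00, C_total=7.00, V=1.43; Q3=2.86, Q1=7.14; dissipated=17.857
Op 2: CLOSE 1-2: Q_total=10.14, C_total=10.00, V=1.01; Q1=5.07, Q2=5.07; dissipated=0.858
Op 3: GROUND 4: Q4=0; energy lost=18.000
Op 4: CLOSE 2-4: Q_total=5.07, C_total=9.00, V=0.56; Q2=2.82, Q4=2.25; dissipated=1.143
Op 5: CLOSE 1-2: Q_total=7.89, C_total=10.00, V=0.79; Q1=3.94, Q2=3.94; dissipated=0.254
Total dissipated: 38.112 μJ

Answer: 38.11 μJ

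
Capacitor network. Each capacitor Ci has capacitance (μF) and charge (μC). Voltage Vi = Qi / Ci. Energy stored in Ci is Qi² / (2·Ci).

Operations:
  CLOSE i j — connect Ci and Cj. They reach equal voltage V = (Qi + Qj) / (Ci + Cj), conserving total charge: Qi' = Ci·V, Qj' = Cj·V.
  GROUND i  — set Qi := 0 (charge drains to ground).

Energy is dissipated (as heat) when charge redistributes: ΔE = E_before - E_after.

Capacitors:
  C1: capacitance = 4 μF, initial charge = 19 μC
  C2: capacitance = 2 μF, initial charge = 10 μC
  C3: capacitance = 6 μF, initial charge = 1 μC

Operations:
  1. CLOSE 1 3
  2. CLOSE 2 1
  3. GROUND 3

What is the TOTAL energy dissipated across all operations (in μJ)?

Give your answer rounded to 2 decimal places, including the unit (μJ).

Initial: C1(4μF, Q=19μC, V=4.75V), C2(2μF, Q=10μC, V=5.00V), C3(6μF, Q=1μC, V=0.17V)
Op 1: CLOSE 1-3: Q_total=20.00, C_total=10.00, V=2.00; Q1=8.00, Q3=12.00; dissipated=25.208
Op 2: CLOSE 2-1: Q_total=18.00, C_total=6.00, V=3.00; Q2=6.00, Q1=12.00; dissipated=6.000
Op 3: GROUND 3: Q3=0; energy lost=12.000
Total dissipated: 43.208 μJ

Answer: 43.21 μJ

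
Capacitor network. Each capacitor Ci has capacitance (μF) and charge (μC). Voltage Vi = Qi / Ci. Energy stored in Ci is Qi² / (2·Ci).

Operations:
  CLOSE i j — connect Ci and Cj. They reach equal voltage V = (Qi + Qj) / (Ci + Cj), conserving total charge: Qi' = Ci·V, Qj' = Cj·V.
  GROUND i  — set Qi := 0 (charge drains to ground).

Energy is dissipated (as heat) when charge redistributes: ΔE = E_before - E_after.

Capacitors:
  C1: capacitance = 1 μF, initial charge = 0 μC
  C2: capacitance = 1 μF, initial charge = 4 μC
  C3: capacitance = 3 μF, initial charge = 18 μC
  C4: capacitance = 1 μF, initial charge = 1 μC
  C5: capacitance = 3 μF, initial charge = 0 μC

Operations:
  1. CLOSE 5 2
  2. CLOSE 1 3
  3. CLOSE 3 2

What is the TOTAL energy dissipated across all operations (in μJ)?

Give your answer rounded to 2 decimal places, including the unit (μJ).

Answer: 24.09 μJ

Derivation:
Initial: C1(1μF, Q=0μC, V=0.00V), C2(1μF, Q=4μC, V=4.00V), C3(3μF, Q=18μC, V=6.00V), C4(1μF, Q=1μC, V=1.00V), C5(3μF, Q=0μC, V=0.00V)
Op 1: CLOSE 5-2: Q_total=4.00, C_total=4.00, V=1.00; Q5=3.00, Q2=1.00; dissipated=6.000
Op 2: CLOSE 1-3: Q_total=18.00, C_total=4.00, V=4.50; Q1=4.50, Q3=13.50; dissipated=13.500
Op 3: CLOSE 3-2: Q_total=14.50, C_total=4.00, V=3.62; Q3=10.88, Q2=3.62; dissipated=4.594
Total dissipated: 24.094 μJ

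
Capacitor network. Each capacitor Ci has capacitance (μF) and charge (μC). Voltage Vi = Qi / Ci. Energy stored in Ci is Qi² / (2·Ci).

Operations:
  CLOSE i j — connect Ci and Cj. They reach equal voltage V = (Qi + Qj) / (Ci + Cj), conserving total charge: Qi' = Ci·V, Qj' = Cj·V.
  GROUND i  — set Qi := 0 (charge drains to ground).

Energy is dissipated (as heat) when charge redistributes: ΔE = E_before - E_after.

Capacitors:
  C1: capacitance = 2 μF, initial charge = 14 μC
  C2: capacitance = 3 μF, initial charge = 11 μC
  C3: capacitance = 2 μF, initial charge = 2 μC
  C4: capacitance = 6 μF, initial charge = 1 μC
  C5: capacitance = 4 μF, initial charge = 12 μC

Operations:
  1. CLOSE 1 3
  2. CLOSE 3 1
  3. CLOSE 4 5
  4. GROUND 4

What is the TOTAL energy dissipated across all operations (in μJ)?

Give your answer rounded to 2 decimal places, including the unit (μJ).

Answer: 32.70 μJ

Derivation:
Initial: C1(2μF, Q=14μC, V=7.00V), C2(3μF, Q=11μC, V=3.67V), C3(2μF, Q=2μC, V=1.00V), C4(6μF, Q=1μC, V=0.17V), C5(4μF, Q=12μC, V=3.00V)
Op 1: CLOSE 1-3: Q_total=16.00, C_total=4.00, V=4.00; Q1=8.00, Q3=8.00; dissipated=18.000
Op 2: CLOSE 3-1: Q_total=16.00, C_total=4.00, V=4.00; Q3=8.00, Q1=8.00; dissipated=0.000
Op 3: CLOSE 4-5: Q_total=13.00, C_total=10.00, V=1.30; Q4=7.80, Q5=5.20; dissipated=9.633
Op 4: GROUND 4: Q4=0; energy lost=5.070
Total dissipated: 32.703 μJ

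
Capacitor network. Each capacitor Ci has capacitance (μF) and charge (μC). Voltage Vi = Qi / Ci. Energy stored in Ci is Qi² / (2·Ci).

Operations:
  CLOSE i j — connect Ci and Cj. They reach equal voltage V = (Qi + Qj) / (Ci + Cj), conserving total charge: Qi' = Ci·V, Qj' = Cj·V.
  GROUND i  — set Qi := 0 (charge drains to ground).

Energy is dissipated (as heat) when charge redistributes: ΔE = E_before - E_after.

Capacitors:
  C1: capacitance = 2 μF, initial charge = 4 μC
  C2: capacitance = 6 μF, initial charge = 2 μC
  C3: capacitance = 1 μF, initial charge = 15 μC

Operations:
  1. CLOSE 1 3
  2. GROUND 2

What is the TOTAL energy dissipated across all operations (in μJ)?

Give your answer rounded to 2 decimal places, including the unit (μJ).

Answer: 56.67 μJ

Derivation:
Initial: C1(2μF, Q=4μC, V=2.00V), C2(6μF, Q=2μC, V=0.33V), C3(1μF, Q=15μC, V=15.00V)
Op 1: CLOSE 1-3: Q_total=19.00, C_total=3.00, V=6.33; Q1=12.67, Q3=6.33; dissipated=56.333
Op 2: GROUND 2: Q2=0; energy lost=0.333
Total dissipated: 56.667 μJ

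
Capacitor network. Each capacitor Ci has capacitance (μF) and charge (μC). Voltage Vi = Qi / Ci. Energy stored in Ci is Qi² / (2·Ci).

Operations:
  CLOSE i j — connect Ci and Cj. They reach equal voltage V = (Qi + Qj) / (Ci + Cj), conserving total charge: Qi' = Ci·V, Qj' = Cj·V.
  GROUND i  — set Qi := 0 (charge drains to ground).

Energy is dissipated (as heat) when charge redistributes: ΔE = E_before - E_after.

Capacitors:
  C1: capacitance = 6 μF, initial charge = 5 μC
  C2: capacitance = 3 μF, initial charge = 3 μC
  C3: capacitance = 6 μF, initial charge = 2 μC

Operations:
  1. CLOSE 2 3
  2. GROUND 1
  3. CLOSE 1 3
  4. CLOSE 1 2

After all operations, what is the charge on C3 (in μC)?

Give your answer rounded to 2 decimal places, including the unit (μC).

Answer: 1.67 μC

Derivation:
Initial: C1(6μF, Q=5μC, V=0.83V), C2(3μF, Q=3μC, V=1.00V), C3(6μF, Q=2μC, V=0.33V)
Op 1: CLOSE 2-3: Q_total=5.00, C_total=9.00, V=0.56; Q2=1.67, Q3=3.33; dissipated=0.444
Op 2: GROUND 1: Q1=0; energy lost=2.083
Op 3: CLOSE 1-3: Q_total=3.33, C_total=12.00, V=0.28; Q1=1.67, Q3=1.67; dissipated=0.463
Op 4: CLOSE 1-2: Q_total=3.33, C_total=9.00, V=0.37; Q1=2.22, Q2=1.11; dissipated=0.077
Final charges: Q1=2.22, Q2=1.11, Q3=1.67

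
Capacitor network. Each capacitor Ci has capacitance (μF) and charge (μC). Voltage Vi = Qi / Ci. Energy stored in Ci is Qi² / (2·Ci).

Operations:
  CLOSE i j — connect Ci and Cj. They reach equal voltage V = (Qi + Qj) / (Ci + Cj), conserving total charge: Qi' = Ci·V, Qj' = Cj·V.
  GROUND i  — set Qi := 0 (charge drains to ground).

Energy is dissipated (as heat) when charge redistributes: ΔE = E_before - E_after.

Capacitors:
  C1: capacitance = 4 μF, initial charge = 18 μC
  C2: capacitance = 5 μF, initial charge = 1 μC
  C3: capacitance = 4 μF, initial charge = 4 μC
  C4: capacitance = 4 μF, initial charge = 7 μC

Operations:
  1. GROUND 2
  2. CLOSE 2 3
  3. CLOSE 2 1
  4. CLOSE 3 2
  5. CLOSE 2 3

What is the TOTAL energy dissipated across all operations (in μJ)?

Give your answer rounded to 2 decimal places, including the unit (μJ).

Answer: 23.10 μJ

Derivation:
Initial: C1(4μF, Q=18μC, V=4.50V), C2(5μF, Q=1μC, V=0.20V), C3(4μF, Q=4μC, V=1.00V), C4(4μF, Q=7μC, V=1.75V)
Op 1: GROUND 2: Q2=0; energy lost=0.100
Op 2: CLOSE 2-3: Q_total=4.00, C_total=9.00, V=0.44; Q2=2.22, Q3=1.78; dissipated=1.111
Op 3: CLOSE 2-1: Q_total=20.22, C_total=9.00, V=2.25; Q2=11.23, Q1=8.99; dissipated=18.275
Op 4: CLOSE 3-2: Q_total=13.01, C_total=9.00, V=1.45; Q3=5.78, Q2=7.23; dissipated=3.610
Op 5: CLOSE 2-3: Q_total=13.01, C_total=9.00, V=1.45; Q2=7.23, Q3=5.78; dissipated=0.000
Total dissipated: 23.096 μJ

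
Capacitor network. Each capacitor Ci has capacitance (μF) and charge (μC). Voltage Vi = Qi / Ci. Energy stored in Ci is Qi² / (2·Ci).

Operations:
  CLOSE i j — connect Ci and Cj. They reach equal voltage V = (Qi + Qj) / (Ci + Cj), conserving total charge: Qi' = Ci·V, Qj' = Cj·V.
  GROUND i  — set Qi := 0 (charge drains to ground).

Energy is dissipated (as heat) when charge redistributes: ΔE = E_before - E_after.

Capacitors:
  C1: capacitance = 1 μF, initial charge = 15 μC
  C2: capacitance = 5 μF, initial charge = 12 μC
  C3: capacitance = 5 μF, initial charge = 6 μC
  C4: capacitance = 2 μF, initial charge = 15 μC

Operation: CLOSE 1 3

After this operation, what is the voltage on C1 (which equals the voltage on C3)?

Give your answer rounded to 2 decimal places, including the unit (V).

Answer: 3.50 V

Derivation:
Initial: C1(1μF, Q=15μC, V=15.00V), C2(5μF, Q=12μC, V=2.40V), C3(5μF, Q=6μC, V=1.20V), C4(2μF, Q=15μC, V=7.50V)
Op 1: CLOSE 1-3: Q_total=21.00, C_total=6.00, V=3.50; Q1=3.50, Q3=17.50; dissipated=79.350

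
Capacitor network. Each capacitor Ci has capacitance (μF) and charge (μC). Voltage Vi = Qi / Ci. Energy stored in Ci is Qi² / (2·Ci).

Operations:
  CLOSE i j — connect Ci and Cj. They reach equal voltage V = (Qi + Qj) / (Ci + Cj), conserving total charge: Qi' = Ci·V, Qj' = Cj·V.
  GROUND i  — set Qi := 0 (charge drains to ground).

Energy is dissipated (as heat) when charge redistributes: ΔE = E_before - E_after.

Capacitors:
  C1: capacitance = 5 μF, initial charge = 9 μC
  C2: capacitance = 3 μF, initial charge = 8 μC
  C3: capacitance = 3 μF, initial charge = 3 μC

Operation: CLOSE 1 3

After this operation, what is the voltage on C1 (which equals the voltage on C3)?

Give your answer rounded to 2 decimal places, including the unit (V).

Answer: 1.50 V

Derivation:
Initial: C1(5μF, Q=9μC, V=1.80V), C2(3μF, Q=8μC, V=2.67V), C3(3μF, Q=3μC, V=1.00V)
Op 1: CLOSE 1-3: Q_total=12.00, C_total=8.00, V=1.50; Q1=7.50, Q3=4.50; dissipated=0.600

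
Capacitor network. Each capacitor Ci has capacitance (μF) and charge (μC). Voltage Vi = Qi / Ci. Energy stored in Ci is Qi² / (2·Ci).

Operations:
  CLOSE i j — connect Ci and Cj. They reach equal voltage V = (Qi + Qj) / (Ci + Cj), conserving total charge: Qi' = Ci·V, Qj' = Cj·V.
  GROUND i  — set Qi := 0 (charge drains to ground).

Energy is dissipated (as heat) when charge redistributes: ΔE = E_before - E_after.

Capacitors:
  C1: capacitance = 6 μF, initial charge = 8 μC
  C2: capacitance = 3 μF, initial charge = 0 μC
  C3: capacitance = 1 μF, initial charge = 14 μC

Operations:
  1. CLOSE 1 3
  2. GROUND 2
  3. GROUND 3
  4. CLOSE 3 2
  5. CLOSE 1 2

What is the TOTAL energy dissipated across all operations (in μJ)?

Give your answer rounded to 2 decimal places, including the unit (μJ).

Answer: 83.58 μJ

Derivation:
Initial: C1(6μF, Q=8μC, V=1.33V), C2(3μF, Q=0μC, V=0.00V), C3(1μF, Q=14μC, V=14.00V)
Op 1: CLOSE 1-3: Q_total=22.00, C_total=7.00, V=3.14; Q1=18.86, Q3=3.14; dissipated=68.762
Op 2: GROUND 2: Q2=0; energy lost=0.000
Op 3: GROUND 3: Q3=0; energy lost=4.939
Op 4: CLOSE 3-2: Q_total=0.00, C_total=4.00, V=0.00; Q3=0.00, Q2=0.00; dissipated=0.000
Op 5: CLOSE 1-2: Q_total=18.86, C_total=9.00, V=2.10; Q1=12.57, Q2=6.29; dissipated=9.878
Total dissipated: 83.578 μJ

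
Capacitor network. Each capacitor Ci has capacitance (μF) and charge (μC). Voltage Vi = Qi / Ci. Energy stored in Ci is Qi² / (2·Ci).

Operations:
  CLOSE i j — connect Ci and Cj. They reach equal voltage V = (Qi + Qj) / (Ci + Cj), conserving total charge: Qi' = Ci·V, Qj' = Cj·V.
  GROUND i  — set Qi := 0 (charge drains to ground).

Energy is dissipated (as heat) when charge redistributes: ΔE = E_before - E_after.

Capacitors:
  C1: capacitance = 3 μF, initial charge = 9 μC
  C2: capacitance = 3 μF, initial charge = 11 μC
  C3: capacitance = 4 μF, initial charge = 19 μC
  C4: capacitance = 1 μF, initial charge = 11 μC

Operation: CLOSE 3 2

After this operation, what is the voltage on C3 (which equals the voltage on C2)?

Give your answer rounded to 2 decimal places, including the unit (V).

Initial: C1(3μF, Q=9μC, V=3.00V), C2(3μF, Q=11μC, V=3.67V), C3(4μF, Q=19μC, V=4.75V), C4(1μF, Q=11μC, V=11.00V)
Op 1: CLOSE 3-2: Q_total=30.00, C_total=7.00, V=4.29; Q3=17.14, Q2=12.86; dissipated=1.006

Answer: 4.29 V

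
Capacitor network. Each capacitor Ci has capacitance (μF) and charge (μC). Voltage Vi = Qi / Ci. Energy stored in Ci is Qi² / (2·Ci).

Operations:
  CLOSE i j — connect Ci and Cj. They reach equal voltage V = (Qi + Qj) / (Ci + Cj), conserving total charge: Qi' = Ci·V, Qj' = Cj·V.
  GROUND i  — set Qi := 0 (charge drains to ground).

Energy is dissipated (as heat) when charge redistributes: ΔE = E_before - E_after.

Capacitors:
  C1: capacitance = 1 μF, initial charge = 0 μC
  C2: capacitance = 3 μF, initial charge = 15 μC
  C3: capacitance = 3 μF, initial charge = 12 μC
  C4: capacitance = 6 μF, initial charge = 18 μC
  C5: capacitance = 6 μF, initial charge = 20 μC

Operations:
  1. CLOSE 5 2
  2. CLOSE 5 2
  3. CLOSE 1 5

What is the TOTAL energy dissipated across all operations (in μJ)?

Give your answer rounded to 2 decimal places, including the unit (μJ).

Answer: 9.26 μJ

Derivation:
Initial: C1(1μF, Q=0μC, V=0.00V), C2(3μF, Q=15μC, V=5.00V), C3(3μF, Q=12μC, V=4.00V), C4(6μF, Q=18μC, V=3.00V), C5(6μF, Q=20μC, V=3.33V)
Op 1: CLOSE 5-2: Q_total=35.00, C_total=9.00, V=3.89; Q5=23.33, Q2=11.67; dissipated=2.778
Op 2: CLOSE 5-2: Q_total=35.00, C_total=9.00, V=3.89; Q5=23.33, Q2=11.67; dissipated=0.000
Op 3: CLOSE 1-5: Q_total=23.33, C_total=7.00, V=3.33; Q1=3.33, Q5=20.00; dissipated=6.481
Total dissipated: 9.259 μJ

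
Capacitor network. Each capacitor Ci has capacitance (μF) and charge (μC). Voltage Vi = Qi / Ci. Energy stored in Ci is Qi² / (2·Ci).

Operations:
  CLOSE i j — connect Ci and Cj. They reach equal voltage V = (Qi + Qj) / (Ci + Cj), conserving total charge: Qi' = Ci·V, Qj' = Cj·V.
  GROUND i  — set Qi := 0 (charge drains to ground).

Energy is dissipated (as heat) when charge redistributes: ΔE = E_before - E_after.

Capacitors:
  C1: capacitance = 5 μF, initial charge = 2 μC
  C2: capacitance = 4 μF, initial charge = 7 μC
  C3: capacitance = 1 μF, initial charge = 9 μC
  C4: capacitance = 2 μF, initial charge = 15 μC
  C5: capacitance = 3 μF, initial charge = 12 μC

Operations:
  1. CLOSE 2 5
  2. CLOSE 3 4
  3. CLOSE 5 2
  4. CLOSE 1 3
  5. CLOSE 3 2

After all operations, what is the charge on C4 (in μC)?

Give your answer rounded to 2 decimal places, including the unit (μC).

Answer: 16.00 μC

Derivation:
Initial: C1(5μF, Q=2μC, V=0.40V), C2(4μF, Q=7μC, V=1.75V), C3(1μF, Q=9μC, V=9.00V), C4(2μF, Q=15μC, V=7.50V), C5(3μF, Q=12μC, V=4.00V)
Op 1: CLOSE 2-5: Q_total=19.00, C_total=7.00, V=2.71; Q2=10.86, Q5=8.14; dissipated=4.339
Op 2: CLOSE 3-4: Q_total=24.00, C_total=3.00, V=8.00; Q3=8.00, Q4=16.00; dissipated=0.750
Op 3: CLOSE 5-2: Q_total=19.00, C_total=7.00, V=2.71; Q5=8.14, Q2=10.86; dissipated=0.000
Op 4: CLOSE 1-3: Q_total=10.00, C_total=6.00, V=1.67; Q1=8.33, Q3=1.67; dissipated=24.067
Op 5: CLOSE 3-2: Q_total=12.52, C_total=5.00, V=2.50; Q3=2.50, Q2=10.02; dissipated=0.439
Final charges: Q1=8.33, Q2=10.02, Q3=2.50, Q4=16.00, Q5=8.14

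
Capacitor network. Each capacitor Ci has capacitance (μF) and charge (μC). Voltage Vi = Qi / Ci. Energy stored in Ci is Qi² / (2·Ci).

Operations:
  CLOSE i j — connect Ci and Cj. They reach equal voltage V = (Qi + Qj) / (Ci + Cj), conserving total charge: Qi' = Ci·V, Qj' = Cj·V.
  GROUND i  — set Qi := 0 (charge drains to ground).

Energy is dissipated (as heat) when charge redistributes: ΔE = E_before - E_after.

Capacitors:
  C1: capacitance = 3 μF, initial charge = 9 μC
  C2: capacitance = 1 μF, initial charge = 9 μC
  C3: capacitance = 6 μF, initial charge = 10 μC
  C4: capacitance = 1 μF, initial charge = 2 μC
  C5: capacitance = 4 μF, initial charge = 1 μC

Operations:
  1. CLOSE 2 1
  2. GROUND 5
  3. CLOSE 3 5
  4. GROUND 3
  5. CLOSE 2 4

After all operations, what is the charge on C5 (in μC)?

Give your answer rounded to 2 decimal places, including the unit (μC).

Initial: C1(3μF, Q=9μC, V=3.00V), C2(1μF, Q=9μC, V=9.00V), C3(6μF, Q=10μC, V=1.67V), C4(1μF, Q=2μC, V=2.00V), C5(4μF, Q=1μC, V=0.25V)
Op 1: CLOSE 2-1: Q_total=18.00, C_total=4.00, V=4.50; Q2=4.50, Q1=13.50; dissipated=13.500
Op 2: GROUND 5: Q5=0; energy lost=0.125
Op 3: CLOSE 3-5: Q_total=10.00, C_total=10.00, V=1.00; Q3=6.00, Q5=4.00; dissipated=3.333
Op 4: GROUND 3: Q3=0; energy lost=3.000
Op 5: CLOSE 2-4: Q_total=6.50, C_total=2.00, V=3.25; Q2=3.25, Q4=3.25; dissipated=1.562
Final charges: Q1=13.50, Q2=3.25, Q3=0.00, Q4=3.25, Q5=4.00

Answer: 4.00 μC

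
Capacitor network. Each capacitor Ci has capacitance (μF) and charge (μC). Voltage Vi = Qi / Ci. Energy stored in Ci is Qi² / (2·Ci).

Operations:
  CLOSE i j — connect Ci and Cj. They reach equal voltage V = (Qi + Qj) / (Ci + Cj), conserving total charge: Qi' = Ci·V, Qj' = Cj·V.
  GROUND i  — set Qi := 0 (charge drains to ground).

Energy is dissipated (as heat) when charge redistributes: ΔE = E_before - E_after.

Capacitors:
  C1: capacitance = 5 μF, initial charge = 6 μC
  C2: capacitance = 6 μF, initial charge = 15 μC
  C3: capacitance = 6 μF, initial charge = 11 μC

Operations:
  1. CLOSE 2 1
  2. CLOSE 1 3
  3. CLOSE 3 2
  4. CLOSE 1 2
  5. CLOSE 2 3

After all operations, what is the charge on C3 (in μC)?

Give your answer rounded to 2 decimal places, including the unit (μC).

Initial: C1(5μF, Q=6μC, V=1.20V), C2(6μF, Q=15μC, V=2.50V), C3(6μF, Q=11μC, V=1.83V)
Op 1: CLOSE 2-1: Q_total=21.00, C_total=11.00, V=1.91; Q2=11.45, Q1=9.55; dissipated=2.305
Op 2: CLOSE 1-3: Q_total=20.55, C_total=11.00, V=1.87; Q1=9.34, Q3=11.21; dissipated=0.008
Op 3: CLOSE 3-2: Q_total=22.66, C_total=12.00, V=1.89; Q3=11.33, Q2=11.33; dissipated=0.003
Op 4: CLOSE 1-2: Q_total=20.67, C_total=11.00, V=1.88; Q1=9.40, Q2=11.27; dissipated=0.001
Op 5: CLOSE 2-3: Q_total=22.60, C_total=12.00, V=1.88; Q2=11.30, Q3=11.30; dissipated=0.000
Final charges: Q1=9.40, Q2=11.30, Q3=11.30

Answer: 11.30 μC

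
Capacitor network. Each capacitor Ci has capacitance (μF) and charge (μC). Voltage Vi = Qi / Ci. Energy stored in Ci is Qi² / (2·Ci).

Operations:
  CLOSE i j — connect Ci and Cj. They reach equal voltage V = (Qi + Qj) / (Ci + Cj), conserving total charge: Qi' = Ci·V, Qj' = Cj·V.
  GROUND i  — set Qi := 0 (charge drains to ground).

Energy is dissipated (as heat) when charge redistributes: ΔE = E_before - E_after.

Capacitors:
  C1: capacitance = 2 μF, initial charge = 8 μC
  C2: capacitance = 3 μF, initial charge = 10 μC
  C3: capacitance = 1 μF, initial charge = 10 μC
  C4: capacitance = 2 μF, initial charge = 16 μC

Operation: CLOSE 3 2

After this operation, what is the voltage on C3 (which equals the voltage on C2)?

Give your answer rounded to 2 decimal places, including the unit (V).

Answer: 5.00 V

Derivation:
Initial: C1(2μF, Q=8μC, V=4.00V), C2(3μF, Q=10μC, V=3.33V), C3(1μF, Q=10μC, V=10.00V), C4(2μF, Q=16μC, V=8.00V)
Op 1: CLOSE 3-2: Q_total=20.00, C_total=4.00, V=5.00; Q3=5.00, Q2=15.00; dissipated=16.667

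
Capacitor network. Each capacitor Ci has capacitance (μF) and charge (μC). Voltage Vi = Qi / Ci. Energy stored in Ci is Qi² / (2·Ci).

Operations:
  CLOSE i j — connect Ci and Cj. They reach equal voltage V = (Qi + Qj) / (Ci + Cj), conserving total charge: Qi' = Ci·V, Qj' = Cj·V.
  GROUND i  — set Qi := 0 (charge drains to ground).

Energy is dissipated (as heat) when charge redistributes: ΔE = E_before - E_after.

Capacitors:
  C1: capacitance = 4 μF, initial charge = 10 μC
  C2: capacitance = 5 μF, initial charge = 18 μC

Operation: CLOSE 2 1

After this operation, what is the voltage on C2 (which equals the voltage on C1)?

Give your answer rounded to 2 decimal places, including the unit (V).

Initial: C1(4μF, Q=10μC, V=2.50V), C2(5μF, Q=18μC, V=3.60V)
Op 1: CLOSE 2-1: Q_total=28.00, C_total=9.00, V=3.11; Q2=15.56, Q1=12.44; dissipated=1.344

Answer: 3.11 V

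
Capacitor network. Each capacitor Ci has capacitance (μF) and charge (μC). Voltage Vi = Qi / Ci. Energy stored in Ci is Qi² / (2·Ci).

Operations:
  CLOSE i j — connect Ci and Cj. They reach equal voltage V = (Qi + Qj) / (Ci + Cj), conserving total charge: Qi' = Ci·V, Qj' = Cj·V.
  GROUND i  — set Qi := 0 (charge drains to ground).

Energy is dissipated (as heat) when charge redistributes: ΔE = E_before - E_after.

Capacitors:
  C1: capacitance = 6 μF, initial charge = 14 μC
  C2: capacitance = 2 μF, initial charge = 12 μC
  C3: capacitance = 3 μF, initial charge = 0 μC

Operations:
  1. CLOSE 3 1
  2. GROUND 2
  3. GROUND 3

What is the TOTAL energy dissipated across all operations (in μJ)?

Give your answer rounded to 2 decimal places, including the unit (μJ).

Answer: 45.07 μJ

Derivation:
Initial: C1(6μF, Q=14μC, V=2.33V), C2(2μF, Q=12μC, V=6.00V), C3(3μF, Q=0μC, V=0.00V)
Op 1: CLOSE 3-1: Q_total=14.00, C_total=9.00, V=1.56; Q3=4.67, Q1=9.33; dissipated=5.444
Op 2: GROUND 2: Q2=0; energy lost=36.000
Op 3: GROUND 3: Q3=0; energy lost=3.630
Total dissipated: 45.074 μJ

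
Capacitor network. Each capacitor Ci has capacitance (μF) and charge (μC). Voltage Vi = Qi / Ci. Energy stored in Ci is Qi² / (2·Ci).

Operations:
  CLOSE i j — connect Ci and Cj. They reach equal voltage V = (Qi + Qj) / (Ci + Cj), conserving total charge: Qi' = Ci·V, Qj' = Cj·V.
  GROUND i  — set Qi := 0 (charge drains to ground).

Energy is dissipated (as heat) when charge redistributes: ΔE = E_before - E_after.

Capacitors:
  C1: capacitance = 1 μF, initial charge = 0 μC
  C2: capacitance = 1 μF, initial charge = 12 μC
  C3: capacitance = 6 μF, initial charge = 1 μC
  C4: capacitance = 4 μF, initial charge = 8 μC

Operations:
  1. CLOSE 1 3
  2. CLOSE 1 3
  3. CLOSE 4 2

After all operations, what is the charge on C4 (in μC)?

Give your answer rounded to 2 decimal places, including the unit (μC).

Answer: 16.00 μC

Derivation:
Initial: C1(1μF, Q=0μC, V=0.00V), C2(1μF, Q=12μC, V=12.00V), C3(6μF, Q=1μC, V=0.17V), C4(4μF, Q=8μC, V=2.00V)
Op 1: CLOSE 1-3: Q_total=1.00, C_total=7.00, V=0.14; Q1=0.14, Q3=0.86; dissipated=0.012
Op 2: CLOSE 1-3: Q_total=1.00, C_total=7.00, V=0.14; Q1=0.14, Q3=0.86; dissipated=0.000
Op 3: CLOSE 4-2: Q_total=20.00, C_total=5.00, V=4.00; Q4=16.00, Q2=4.00; dissipated=40.000
Final charges: Q1=0.14, Q2=4.00, Q3=0.86, Q4=16.00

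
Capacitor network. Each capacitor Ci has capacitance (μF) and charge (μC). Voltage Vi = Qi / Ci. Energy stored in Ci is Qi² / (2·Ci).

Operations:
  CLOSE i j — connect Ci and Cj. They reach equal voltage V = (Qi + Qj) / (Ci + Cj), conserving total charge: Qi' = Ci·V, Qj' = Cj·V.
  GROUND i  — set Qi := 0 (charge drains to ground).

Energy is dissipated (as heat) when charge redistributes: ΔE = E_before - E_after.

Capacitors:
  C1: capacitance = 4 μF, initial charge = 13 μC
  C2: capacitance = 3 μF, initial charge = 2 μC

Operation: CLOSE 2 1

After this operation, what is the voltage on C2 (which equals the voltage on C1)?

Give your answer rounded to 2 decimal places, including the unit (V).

Initial: C1(4μF, Q=13μC, V=3.25V), C2(3μF, Q=2μC, V=0.67V)
Op 1: CLOSE 2-1: Q_total=15.00, C_total=7.00, V=2.14; Q2=6.43, Q1=8.57; dissipated=5.720

Answer: 2.14 V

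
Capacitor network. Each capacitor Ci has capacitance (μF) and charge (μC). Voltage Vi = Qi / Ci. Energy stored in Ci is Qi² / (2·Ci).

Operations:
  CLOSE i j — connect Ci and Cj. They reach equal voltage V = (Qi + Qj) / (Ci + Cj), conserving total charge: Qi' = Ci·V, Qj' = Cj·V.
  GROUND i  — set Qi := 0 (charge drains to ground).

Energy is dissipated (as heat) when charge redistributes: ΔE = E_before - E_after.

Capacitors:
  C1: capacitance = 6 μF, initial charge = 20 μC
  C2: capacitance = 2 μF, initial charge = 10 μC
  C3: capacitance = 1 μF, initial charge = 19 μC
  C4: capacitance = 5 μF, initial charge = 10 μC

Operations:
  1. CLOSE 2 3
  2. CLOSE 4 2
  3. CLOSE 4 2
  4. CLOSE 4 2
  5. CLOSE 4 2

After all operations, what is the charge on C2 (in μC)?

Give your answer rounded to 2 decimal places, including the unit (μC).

Answer: 8.38 μC

Derivation:
Initial: C1(6μF, Q=20μC, V=3.33V), C2(2μF, Q=10μC, V=5.00V), C3(1μF, Q=19μC, V=19.00V), C4(5μF, Q=10μC, V=2.00V)
Op 1: CLOSE 2-3: Q_total=29.00, C_total=3.00, V=9.67; Q2=19.33, Q3=9.67; dissipated=65.333
Op 2: CLOSE 4-2: Q_total=29.33, C_total=7.00, V=4.19; Q4=20.95, Q2=8.38; dissipated=41.984
Op 3: CLOSE 4-2: Q_total=29.33, C_total=7.00, V=4.19; Q4=20.95, Q2=8.38; dissipated=0.000
Op 4: CLOSE 4-2: Q_total=29.33, C_total=7.00, V=4.19; Q4=20.95, Q2=8.38; dissipated=0.000
Op 5: CLOSE 4-2: Q_total=29.33, C_total=7.00, V=4.19; Q4=20.95, Q2=8.38; dissipated=0.000
Final charges: Q1=20.00, Q2=8.38, Q3=9.67, Q4=20.95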